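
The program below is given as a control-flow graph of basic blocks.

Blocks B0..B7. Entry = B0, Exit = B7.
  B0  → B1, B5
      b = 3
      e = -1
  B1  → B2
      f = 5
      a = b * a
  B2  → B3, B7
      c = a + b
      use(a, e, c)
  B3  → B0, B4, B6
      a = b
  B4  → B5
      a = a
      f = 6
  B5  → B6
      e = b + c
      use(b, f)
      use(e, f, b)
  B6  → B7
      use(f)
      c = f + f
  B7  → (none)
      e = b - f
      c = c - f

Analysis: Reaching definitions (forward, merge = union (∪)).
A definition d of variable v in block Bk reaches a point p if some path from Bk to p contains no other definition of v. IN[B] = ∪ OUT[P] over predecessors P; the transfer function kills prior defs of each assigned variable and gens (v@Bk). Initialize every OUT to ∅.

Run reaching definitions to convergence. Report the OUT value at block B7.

Answer: {a@B1, a@B3, a@B4, b@B0, c@B7, e@B7, f@B1, f@B4}

Derivation:
Fixpoint table:
  B0:  IN={a@B3, b@B0, c@B2, e@B0, f@B1}  OUT={a@B3, b@B0, c@B2, e@B0, f@B1}
  B1:  IN={a@B3, b@B0, c@B2, e@B0, f@B1}  OUT={a@B1, b@B0, c@B2, e@B0, f@B1}
  B2:  IN={a@B1, b@B0, c@B2, e@B0, f@B1}  OUT={a@B1, b@B0, c@B2, e@B0, f@B1}
  B3:  IN={a@B1, b@B0, c@B2, e@B0, f@B1}  OUT={a@B3, b@B0, c@B2, e@B0, f@B1}
  B4:  IN={a@B3, b@B0, c@B2, e@B0, f@B1}  OUT={a@B4, b@B0, c@B2, e@B0, f@B4}
  B5:  IN={a@B3, a@B4, b@B0, c@B2, e@B0, f@B1, f@B4}  OUT={a@B3, a@B4, b@B0, c@B2, e@B5, f@B1, f@B4}
  B6:  IN={a@B3, a@B4, b@B0, c@B2, e@B0, e@B5, f@B1, f@B4}  OUT={a@B3, a@B4, b@B0, c@B6, e@B0, e@B5, f@B1, f@B4}
  B7:  IN={a@B1, a@B3, a@B4, b@B0, c@B2, c@B6, e@B0, e@B5, f@B1, f@B4}  OUT={a@B1, a@B3, a@B4, b@B0, c@B7, e@B7, f@B1, f@B4}

Merge at B7: IN[B7] = OUT[B2] ⊔ OUT[B6] = {a@B1, a@B3, a@B4, b@B0, c@B2, c@B6, e@B0, e@B5, f@B1, f@B4}
Applying B7's transfer function to that IN value gives OUT[B7] (row B7 above).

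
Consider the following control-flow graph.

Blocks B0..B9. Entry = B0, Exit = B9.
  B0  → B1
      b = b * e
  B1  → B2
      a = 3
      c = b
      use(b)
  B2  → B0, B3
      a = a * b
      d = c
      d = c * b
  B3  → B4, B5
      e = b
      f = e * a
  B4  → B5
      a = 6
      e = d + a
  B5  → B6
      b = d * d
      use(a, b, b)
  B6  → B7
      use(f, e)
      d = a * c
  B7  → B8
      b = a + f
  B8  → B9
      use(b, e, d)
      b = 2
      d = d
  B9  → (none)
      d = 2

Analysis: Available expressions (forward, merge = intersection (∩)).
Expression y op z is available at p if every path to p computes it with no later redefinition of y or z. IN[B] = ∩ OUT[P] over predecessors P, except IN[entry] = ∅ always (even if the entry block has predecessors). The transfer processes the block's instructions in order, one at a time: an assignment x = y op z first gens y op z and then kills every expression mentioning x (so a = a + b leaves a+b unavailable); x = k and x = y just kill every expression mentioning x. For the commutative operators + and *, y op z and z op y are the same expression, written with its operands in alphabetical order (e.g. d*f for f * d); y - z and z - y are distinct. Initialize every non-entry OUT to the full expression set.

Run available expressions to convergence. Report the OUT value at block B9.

Answer: {a*c, a+f}

Working:
Fixpoint table:
  B0:   IN={}   OUT={}
  B1:   IN={}   OUT={}
  B2:   IN={}   OUT={b*c}
  B3:   IN={b*c}   OUT={a*e, b*c}
  B4:   IN={a*e, b*c}   OUT={a+d, b*c}
  B5:   IN={b*c}   OUT={d*d}
  B6:   IN={d*d}   OUT={a*c}
  B7:   IN={a*c}   OUT={a*c, a+f}
  B8:   IN={a*c, a+f}   OUT={a*c, a+f}
  B9:   IN={a*c, a+f}   OUT={a*c, a+f}

Merge at B9: IN[B9] = OUT[B8] = {a*c, a+f}
Applying B9's transfer function to that IN value gives OUT[B9] (row B9 above).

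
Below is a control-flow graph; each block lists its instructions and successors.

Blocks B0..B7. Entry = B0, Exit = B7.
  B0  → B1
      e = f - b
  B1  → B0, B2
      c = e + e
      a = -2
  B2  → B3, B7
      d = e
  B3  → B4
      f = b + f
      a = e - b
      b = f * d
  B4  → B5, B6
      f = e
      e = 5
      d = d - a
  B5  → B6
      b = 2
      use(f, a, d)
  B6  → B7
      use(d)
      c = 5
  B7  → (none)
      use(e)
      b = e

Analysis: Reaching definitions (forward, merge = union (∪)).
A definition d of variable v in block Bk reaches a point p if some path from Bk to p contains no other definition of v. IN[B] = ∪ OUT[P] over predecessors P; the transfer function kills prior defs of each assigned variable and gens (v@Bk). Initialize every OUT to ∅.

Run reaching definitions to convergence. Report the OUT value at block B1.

Answer: {a@B1, c@B1, e@B0}

Derivation:
Per-block solution:
  B0:  IN={a@B1, c@B1, e@B0}  OUT={a@B1, c@B1, e@B0}
  B1:  IN={a@B1, c@B1, e@B0}  OUT={a@B1, c@B1, e@B0}
  B2:  IN={a@B1, c@B1, e@B0}  OUT={a@B1, c@B1, d@B2, e@B0}
  B3:  IN={a@B1, c@B1, d@B2, e@B0}  OUT={a@B3, b@B3, c@B1, d@B2, e@B0, f@B3}
  B4:  IN={a@B3, b@B3, c@B1, d@B2, e@B0, f@B3}  OUT={a@B3, b@B3, c@B1, d@B4, e@B4, f@B4}
  B5:  IN={a@B3, b@B3, c@B1, d@B4, e@B4, f@B4}  OUT={a@B3, b@B5, c@B1, d@B4, e@B4, f@B4}
  B6:  IN={a@B3, b@B3, b@B5, c@B1, d@B4, e@B4, f@B4}  OUT={a@B3, b@B3, b@B5, c@B6, d@B4, e@B4, f@B4}
  B7:  IN={a@B1, a@B3, b@B3, b@B5, c@B1, c@B6, d@B2, d@B4, e@B0, e@B4, f@B4}  OUT={a@B1, a@B3, b@B7, c@B1, c@B6, d@B2, d@B4, e@B0, e@B4, f@B4}

Merge at B1: IN[B1] = OUT[B0] = {a@B1, c@B1, e@B0}
Applying B1's transfer function to that IN value gives OUT[B1] (row B1 above).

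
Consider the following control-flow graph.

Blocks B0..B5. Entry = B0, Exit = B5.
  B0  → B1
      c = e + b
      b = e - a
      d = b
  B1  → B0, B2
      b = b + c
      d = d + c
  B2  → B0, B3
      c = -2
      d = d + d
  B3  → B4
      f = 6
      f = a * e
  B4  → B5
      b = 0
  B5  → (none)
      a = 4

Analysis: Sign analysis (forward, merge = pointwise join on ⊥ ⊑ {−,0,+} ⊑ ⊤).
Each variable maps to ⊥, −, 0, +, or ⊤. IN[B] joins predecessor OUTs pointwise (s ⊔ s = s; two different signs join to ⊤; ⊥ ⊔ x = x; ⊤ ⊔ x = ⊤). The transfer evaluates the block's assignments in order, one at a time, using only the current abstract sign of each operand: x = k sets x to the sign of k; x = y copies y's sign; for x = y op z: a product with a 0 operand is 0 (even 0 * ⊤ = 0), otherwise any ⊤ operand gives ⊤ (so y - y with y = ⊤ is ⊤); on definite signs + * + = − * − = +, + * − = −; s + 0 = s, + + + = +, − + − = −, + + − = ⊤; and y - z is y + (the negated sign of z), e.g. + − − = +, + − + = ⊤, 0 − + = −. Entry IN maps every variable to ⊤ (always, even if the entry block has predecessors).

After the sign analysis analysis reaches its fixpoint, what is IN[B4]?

Fixpoint table:
  B0:  IN=(all ⊤)  OUT=(all ⊤)
  B1:  IN=(all ⊤)  OUT=(all ⊤)
  B2:  IN=(all ⊤)  OUT={c:-; rest ⊤}
  B3:  IN={c:-; rest ⊤}  OUT={c:-; rest ⊤}
  B4:  IN={c:-; rest ⊤}  OUT={b:0, c:-; rest ⊤}
  B5:  IN={b:0, c:-; rest ⊤}  OUT={a:+, b:0, c:-; rest ⊤}

Merge at B4: IN[B4] = OUT[B3] = {a: ⊤, b: ⊤, c: -, d: ⊤, e: ⊤, f: ⊤}

Answer: {a: ⊤, b: ⊤, c: -, d: ⊤, e: ⊤, f: ⊤}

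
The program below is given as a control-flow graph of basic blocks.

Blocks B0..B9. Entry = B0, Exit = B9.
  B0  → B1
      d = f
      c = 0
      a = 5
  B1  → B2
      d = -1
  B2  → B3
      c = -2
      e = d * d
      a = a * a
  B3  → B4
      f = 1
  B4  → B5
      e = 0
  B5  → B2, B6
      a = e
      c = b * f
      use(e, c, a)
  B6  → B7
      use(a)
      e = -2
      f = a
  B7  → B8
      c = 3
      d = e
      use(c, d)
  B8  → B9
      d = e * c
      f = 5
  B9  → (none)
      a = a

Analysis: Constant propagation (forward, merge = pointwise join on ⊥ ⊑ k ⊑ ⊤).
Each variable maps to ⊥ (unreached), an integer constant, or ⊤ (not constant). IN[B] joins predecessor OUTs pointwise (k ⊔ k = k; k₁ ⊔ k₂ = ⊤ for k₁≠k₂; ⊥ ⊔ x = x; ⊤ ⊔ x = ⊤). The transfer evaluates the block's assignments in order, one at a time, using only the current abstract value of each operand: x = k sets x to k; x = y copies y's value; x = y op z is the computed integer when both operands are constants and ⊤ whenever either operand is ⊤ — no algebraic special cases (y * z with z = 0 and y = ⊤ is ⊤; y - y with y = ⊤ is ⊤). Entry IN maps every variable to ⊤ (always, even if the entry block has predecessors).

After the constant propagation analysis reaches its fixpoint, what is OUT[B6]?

Per-block solution:
  B0:   IN=(all ⊤)   OUT={a:5, c:0; rest ⊤}
  B1:   IN={a:5, c:0; rest ⊤}   OUT={a:5, c:0, d:-1; rest ⊤}
  B2:   IN={d:-1; rest ⊤}   OUT={c:-2, d:-1, e:1; rest ⊤}
  B3:   IN={c:-2, d:-1, e:1; rest ⊤}   OUT={c:-2, d:-1, e:1, f:1; rest ⊤}
  B4:   IN={c:-2, d:-1, e:1, f:1; rest ⊤}   OUT={c:-2, d:-1, e:0, f:1; rest ⊤}
  B5:   IN={c:-2, d:-1, e:0, f:1; rest ⊤}   OUT={a:0, d:-1, e:0, f:1; rest ⊤}
  B6:   IN={a:0, d:-1, e:0, f:1; rest ⊤}   OUT={a:0, d:-1, e:-2, f:0; rest ⊤}
  B7:   IN={a:0, d:-1, e:-2, f:0; rest ⊤}   OUT={a:0, c:3, d:-2, e:-2, f:0; rest ⊤}
  B8:   IN={a:0, c:3, d:-2, e:-2, f:0; rest ⊤}   OUT={a:0, c:3, d:-6, e:-2, f:5; rest ⊤}
  B9:   IN={a:0, c:3, d:-6, e:-2, f:5; rest ⊤}   OUT={a:0, c:3, d:-6, e:-2, f:5; rest ⊤}

Merge at B6: IN[B6] = OUT[B5] = {a: 0, b: ⊤, c: ⊤, d: -1, e: 0, f: 1}
Applying B6's transfer function to that IN value gives OUT[B6] (row B6 above).

Answer: {a: 0, b: ⊤, c: ⊤, d: -1, e: -2, f: 0}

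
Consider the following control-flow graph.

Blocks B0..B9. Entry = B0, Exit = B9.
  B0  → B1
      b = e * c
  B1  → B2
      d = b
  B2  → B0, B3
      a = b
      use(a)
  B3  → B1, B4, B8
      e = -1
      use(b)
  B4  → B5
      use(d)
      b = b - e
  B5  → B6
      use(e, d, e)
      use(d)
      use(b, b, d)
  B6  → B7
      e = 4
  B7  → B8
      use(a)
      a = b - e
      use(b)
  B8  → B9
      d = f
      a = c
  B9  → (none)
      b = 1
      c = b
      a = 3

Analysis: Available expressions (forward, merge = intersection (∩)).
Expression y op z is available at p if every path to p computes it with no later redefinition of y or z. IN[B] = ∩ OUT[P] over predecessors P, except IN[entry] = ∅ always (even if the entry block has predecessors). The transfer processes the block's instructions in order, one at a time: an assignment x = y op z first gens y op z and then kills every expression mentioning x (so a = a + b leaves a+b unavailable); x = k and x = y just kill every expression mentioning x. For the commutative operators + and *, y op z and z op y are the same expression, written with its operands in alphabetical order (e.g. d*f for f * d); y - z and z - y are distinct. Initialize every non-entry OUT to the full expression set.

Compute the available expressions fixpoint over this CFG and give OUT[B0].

Per-block solution:
  B0:  IN={}  OUT={c*e}
  B1:  IN={}  OUT={}
  B2:  IN={}  OUT={}
  B3:  IN={}  OUT={}
  B4:  IN={}  OUT={}
  B5:  IN={}  OUT={}
  B6:  IN={}  OUT={}
  B7:  IN={}  OUT={b-e}
  B8:  IN={}  OUT={}
  B9:  IN={}  OUT={}

Merge at B0 (entry node, so the boundary value {} is joined with the incoming edge(s)): IN[B0] = {} ∩ OUT[B2] = {}
Applying B0's transfer function to that IN value gives OUT[B0] (row B0 above).

Answer: {c*e}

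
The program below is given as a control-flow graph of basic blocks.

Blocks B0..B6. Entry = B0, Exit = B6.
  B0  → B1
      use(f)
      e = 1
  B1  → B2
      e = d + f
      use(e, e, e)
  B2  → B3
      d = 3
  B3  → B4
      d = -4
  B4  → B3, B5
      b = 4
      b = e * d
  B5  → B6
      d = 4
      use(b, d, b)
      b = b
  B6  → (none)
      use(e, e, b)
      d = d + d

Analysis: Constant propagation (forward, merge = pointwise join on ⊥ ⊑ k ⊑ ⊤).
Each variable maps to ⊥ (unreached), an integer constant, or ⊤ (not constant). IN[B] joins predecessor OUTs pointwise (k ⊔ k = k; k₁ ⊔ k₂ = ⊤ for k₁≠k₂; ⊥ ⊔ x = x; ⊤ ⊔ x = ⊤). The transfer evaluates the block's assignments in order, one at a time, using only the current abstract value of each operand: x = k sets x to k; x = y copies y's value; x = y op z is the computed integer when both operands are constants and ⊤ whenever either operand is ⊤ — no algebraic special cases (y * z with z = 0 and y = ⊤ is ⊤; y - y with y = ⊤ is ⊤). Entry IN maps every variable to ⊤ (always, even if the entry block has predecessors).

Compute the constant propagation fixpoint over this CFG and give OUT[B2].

Fixpoint table:
  B0: | IN=(all ⊤) | OUT={e:1; rest ⊤}
  B1: | IN={e:1; rest ⊤} | OUT=(all ⊤)
  B2: | IN=(all ⊤) | OUT={d:3; rest ⊤}
  B3: | IN=(all ⊤) | OUT={d:-4; rest ⊤}
  B4: | IN={d:-4; rest ⊤} | OUT={d:-4; rest ⊤}
  B5: | IN={d:-4; rest ⊤} | OUT={d:4; rest ⊤}
  B6: | IN={d:4; rest ⊤} | OUT={d:8; rest ⊤}

Merge at B2: IN[B2] = OUT[B1] = {a: ⊤, b: ⊤, c: ⊤, d: ⊤, e: ⊤, f: ⊤}
Applying B2's transfer function to that IN value gives OUT[B2] (row B2 above).

Answer: {a: ⊤, b: ⊤, c: ⊤, d: 3, e: ⊤, f: ⊤}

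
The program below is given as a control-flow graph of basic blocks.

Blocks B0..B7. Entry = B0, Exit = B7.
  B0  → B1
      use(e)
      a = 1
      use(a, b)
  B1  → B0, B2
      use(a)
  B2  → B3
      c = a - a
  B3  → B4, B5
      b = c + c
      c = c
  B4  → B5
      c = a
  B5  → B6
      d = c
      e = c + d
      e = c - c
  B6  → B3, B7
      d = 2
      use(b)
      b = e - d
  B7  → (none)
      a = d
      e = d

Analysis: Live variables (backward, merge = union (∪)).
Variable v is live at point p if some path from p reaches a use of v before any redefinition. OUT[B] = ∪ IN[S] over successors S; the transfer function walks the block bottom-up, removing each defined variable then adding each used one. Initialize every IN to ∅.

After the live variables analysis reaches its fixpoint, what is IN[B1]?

Converged values:
  B0: | IN={b, e} | OUT={a, b, e}
  B1: | IN={a, b, e} | OUT={a, b, e}
  B2: | IN={a} | OUT={a, c}
  B3: | IN={a, c} | OUT={a, b, c}
  B4: | IN={a, b} | OUT={a, b, c}
  B5: | IN={a, b, c} | OUT={a, b, c, e}
  B6: | IN={a, b, c, e} | OUT={a, c, d}
  B7: | IN={d} | OUT={}

Merge at B1: OUT[B1] = IN[B0] ⊔ IN[B2] = {a, b, e}
Applying B1's transfer function to that OUT value gives IN[B1] (row B1 above).

Answer: {a, b, e}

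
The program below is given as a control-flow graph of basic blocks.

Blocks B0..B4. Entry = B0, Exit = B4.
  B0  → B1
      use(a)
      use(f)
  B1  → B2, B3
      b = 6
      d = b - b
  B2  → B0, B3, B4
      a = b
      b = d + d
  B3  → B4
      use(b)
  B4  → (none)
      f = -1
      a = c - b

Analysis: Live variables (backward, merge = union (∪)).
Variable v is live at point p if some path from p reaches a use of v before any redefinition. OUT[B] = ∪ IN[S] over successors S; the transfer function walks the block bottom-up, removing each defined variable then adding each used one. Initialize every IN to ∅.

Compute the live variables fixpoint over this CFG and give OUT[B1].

Converged values:
  B0:  IN={a, c, f}  OUT={c, f}
  B1:  IN={c, f}  OUT={b, c, d, f}
  B2:  IN={b, c, d, f}  OUT={a, b, c, f}
  B3:  IN={b, c}  OUT={b, c}
  B4:  IN={b, c}  OUT={}

Merge at B1: OUT[B1] = IN[B2] ⊔ IN[B3] = {b, c, d, f}

Answer: {b, c, d, f}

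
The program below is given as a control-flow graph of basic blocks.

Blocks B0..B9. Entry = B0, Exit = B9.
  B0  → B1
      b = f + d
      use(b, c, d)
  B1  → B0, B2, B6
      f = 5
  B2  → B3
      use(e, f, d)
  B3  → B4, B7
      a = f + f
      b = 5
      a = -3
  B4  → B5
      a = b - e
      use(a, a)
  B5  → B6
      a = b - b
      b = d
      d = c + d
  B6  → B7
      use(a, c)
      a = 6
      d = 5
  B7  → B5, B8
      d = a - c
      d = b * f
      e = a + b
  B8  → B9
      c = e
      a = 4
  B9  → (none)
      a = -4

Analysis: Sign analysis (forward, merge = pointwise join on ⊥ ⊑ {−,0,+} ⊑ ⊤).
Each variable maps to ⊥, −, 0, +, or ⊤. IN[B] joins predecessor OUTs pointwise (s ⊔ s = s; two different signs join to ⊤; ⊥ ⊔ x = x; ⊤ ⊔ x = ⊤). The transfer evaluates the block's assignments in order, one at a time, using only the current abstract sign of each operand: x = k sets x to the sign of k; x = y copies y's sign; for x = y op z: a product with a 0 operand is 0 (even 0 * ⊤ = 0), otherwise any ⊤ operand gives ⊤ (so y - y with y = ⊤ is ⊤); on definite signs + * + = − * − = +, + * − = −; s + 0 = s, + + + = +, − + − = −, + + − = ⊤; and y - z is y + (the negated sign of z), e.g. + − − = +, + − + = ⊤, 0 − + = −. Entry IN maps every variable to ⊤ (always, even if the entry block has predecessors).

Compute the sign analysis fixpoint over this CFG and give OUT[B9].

Answer: {a: -, b: ⊤, c: ⊤, d: ⊤, e: ⊤, f: +}

Derivation:
Per-block solution:
  B0:   IN=(all ⊤)   OUT=(all ⊤)
  B1:   IN=(all ⊤)   OUT={f:+; rest ⊤}
  B2:   IN={f:+; rest ⊤}   OUT={f:+; rest ⊤}
  B3:   IN={f:+; rest ⊤}   OUT={a:-, b:+, f:+; rest ⊤}
  B4:   IN={a:-, b:+, f:+; rest ⊤}   OUT={b:+, f:+; rest ⊤}
  B5:   IN={f:+; rest ⊤}   OUT={f:+; rest ⊤}
  B6:   IN={f:+; rest ⊤}   OUT={a:+, d:+, f:+; rest ⊤}
  B7:   IN={f:+; rest ⊤}   OUT={f:+; rest ⊤}
  B8:   IN={f:+; rest ⊤}   OUT={a:+, f:+; rest ⊤}
  B9:   IN={a:+, f:+; rest ⊤}   OUT={a:-, f:+; rest ⊤}

Merge at B9: IN[B9] = OUT[B8] = {a: +, b: ⊤, c: ⊤, d: ⊤, e: ⊤, f: +}
Applying B9's transfer function to that IN value gives OUT[B9] (row B9 above).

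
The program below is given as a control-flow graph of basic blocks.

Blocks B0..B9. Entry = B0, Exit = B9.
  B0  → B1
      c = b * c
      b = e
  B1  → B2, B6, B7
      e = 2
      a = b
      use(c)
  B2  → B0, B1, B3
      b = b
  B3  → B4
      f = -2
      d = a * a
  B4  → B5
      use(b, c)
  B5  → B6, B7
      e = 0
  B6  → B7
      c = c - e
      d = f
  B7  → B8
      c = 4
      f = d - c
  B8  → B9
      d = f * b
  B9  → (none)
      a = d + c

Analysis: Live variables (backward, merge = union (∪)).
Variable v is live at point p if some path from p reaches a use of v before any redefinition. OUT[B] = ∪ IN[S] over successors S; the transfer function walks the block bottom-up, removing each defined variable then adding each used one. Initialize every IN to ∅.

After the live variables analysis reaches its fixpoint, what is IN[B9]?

Answer: {c, d}

Trace:
Converged values:
  B0: | IN={b, c, d, e, f} | OUT={b, c, d, f}
  B1: | IN={b, c, d, f} | OUT={a, b, c, d, e, f}
  B2: | IN={a, b, c, d, e, f} | OUT={a, b, c, d, e, f}
  B3: | IN={a, b, c} | OUT={b, c, d, f}
  B4: | IN={b, c, d, f} | OUT={b, c, d, f}
  B5: | IN={b, c, d, f} | OUT={b, c, d, e, f}
  B6: | IN={b, c, e, f} | OUT={b, d}
  B7: | IN={b, d} | OUT={b, c, f}
  B8: | IN={b, c, f} | OUT={c, d}
  B9: | IN={c, d} | OUT={}

B9 is the boundary node: OUT[B9] = {}
Applying B9's transfer function to that OUT value gives IN[B9] (row B9 above).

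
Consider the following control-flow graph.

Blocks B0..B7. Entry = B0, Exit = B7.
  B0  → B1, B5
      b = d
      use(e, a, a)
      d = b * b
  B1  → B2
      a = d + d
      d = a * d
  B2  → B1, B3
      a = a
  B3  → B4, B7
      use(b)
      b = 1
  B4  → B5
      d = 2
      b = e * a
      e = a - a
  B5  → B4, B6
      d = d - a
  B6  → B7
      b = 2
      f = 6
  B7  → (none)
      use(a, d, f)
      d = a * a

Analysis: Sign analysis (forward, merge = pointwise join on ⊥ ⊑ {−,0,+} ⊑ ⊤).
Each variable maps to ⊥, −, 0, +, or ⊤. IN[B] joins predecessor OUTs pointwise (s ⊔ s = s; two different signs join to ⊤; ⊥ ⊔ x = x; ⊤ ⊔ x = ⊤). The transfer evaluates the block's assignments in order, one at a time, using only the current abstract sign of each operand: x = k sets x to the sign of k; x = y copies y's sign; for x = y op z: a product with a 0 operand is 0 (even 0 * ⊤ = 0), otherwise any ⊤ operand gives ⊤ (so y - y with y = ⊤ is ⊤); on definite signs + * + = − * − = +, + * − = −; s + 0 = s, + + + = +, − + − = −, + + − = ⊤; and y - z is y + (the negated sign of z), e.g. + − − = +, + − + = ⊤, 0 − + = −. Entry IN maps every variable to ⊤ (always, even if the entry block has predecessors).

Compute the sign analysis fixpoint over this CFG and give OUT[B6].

Answer: {a: ⊤, b: +, c: ⊤, d: ⊤, e: ⊤, f: +}

Working:
Per-block solution:
  B0:   IN=(all ⊤)   OUT=(all ⊤)
  B1:   IN=(all ⊤)   OUT=(all ⊤)
  B2:   IN=(all ⊤)   OUT=(all ⊤)
  B3:   IN=(all ⊤)   OUT={b:+; rest ⊤}
  B4:   IN=(all ⊤)   OUT={d:+; rest ⊤}
  B5:   IN=(all ⊤)   OUT=(all ⊤)
  B6:   IN=(all ⊤)   OUT={b:+, f:+; rest ⊤}
  B7:   IN={b:+; rest ⊤}   OUT={b:+; rest ⊤}

Merge at B6: IN[B6] = OUT[B5] = {a: ⊤, b: ⊤, c: ⊤, d: ⊤, e: ⊤, f: ⊤}
Applying B6's transfer function to that IN value gives OUT[B6] (row B6 above).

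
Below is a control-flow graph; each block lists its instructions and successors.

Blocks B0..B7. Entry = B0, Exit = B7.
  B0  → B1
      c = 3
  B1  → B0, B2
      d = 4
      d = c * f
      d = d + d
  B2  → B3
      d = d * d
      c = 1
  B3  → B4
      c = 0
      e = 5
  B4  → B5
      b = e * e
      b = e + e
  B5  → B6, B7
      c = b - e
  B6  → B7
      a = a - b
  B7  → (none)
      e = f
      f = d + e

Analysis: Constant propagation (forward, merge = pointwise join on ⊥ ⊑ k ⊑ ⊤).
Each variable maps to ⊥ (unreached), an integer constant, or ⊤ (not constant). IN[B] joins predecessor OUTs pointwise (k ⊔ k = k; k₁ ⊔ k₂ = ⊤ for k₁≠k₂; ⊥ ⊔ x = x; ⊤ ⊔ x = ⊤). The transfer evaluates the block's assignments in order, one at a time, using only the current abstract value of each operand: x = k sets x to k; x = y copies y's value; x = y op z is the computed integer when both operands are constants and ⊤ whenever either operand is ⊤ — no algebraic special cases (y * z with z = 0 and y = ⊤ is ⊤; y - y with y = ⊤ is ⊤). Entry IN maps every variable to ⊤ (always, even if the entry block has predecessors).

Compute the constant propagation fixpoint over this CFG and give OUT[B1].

Answer: {a: ⊤, b: ⊤, c: 3, d: ⊤, e: ⊤, f: ⊤}

Derivation:
Converged values:
  B0:  IN=(all ⊤)  OUT={c:3; rest ⊤}
  B1:  IN={c:3; rest ⊤}  OUT={c:3; rest ⊤}
  B2:  IN={c:3; rest ⊤}  OUT={c:1; rest ⊤}
  B3:  IN={c:1; rest ⊤}  OUT={c:0, e:5; rest ⊤}
  B4:  IN={c:0, e:5; rest ⊤}  OUT={b:10, c:0, e:5; rest ⊤}
  B5:  IN={b:10, c:0, e:5; rest ⊤}  OUT={b:10, c:5, e:5; rest ⊤}
  B6:  IN={b:10, c:5, e:5; rest ⊤}  OUT={b:10, c:5, e:5; rest ⊤}
  B7:  IN={b:10, c:5, e:5; rest ⊤}  OUT={b:10, c:5; rest ⊤}

Merge at B1: IN[B1] = OUT[B0] = {a: ⊤, b: ⊤, c: 3, d: ⊤, e: ⊤, f: ⊤}
Applying B1's transfer function to that IN value gives OUT[B1] (row B1 above).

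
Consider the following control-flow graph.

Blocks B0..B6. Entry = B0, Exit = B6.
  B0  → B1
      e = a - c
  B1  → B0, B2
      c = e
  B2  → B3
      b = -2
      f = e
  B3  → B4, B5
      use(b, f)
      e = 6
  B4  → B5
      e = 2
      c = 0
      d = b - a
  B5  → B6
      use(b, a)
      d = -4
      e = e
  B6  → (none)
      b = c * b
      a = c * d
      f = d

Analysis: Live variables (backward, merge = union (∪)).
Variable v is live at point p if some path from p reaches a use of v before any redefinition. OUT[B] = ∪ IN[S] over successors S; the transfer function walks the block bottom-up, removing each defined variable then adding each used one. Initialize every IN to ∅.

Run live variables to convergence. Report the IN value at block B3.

Answer: {a, b, c, f}

Trace:
Converged values:
  B0: | IN={a, c} | OUT={a, e}
  B1: | IN={a, e} | OUT={a, c, e}
  B2: | IN={a, c, e} | OUT={a, b, c, f}
  B3: | IN={a, b, c, f} | OUT={a, b, c, e}
  B4: | IN={a, b} | OUT={a, b, c, e}
  B5: | IN={a, b, c, e} | OUT={b, c, d}
  B6: | IN={b, c, d} | OUT={}

Merge at B3: OUT[B3] = IN[B4] ⊔ IN[B5] = {a, b, c, e}
Applying B3's transfer function to that OUT value gives IN[B3] (row B3 above).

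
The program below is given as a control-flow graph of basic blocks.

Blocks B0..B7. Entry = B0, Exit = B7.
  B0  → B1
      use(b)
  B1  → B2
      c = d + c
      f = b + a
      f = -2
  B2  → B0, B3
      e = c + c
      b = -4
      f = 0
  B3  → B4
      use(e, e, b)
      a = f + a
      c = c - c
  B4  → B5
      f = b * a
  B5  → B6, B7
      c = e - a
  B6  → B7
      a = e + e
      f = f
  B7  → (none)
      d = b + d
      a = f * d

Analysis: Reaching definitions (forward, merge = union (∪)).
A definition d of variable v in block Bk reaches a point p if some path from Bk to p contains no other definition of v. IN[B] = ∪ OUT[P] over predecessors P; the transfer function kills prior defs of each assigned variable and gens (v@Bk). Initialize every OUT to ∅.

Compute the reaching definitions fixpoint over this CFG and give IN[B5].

Converged values:
  B0:  IN={b@B2, c@B1, e@B2, f@B2}  OUT={b@B2, c@B1, e@B2, f@B2}
  B1:  IN={b@B2, c@B1, e@B2, f@B2}  OUT={b@B2, c@B1, e@B2, f@B1}
  B2:  IN={b@B2, c@B1, e@B2, f@B1}  OUT={b@B2, c@B1, e@B2, f@B2}
  B3:  IN={b@B2, c@B1, e@B2, f@B2}  OUT={a@B3, b@B2, c@B3, e@B2, f@B2}
  B4:  IN={a@B3, b@B2, c@B3, e@B2, f@B2}  OUT={a@B3, b@B2, c@B3, e@B2, f@B4}
  B5:  IN={a@B3, b@B2, c@B3, e@B2, f@B4}  OUT={a@B3, b@B2, c@B5, e@B2, f@B4}
  B6:  IN={a@B3, b@B2, c@B5, e@B2, f@B4}  OUT={a@B6, b@B2, c@B5, e@B2, f@B6}
  B7:  IN={a@B3, a@B6, b@B2, c@B5, e@B2, f@B4, f@B6}  OUT={a@B7, b@B2, c@B5, d@B7, e@B2, f@B4, f@B6}

Merge at B5: IN[B5] = OUT[B4] = {a@B3, b@B2, c@B3, e@B2, f@B4}

Answer: {a@B3, b@B2, c@B3, e@B2, f@B4}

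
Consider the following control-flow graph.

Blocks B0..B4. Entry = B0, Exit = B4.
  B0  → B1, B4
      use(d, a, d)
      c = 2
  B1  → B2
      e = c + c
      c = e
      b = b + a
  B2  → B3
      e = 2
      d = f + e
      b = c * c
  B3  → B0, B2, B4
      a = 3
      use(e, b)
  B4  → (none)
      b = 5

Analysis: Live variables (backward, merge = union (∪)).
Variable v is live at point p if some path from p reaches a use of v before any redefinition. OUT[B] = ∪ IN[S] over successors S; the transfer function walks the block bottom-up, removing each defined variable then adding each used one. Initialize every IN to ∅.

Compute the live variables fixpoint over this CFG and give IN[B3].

Converged values:
  B0: | IN={a, b, d, f} | OUT={a, b, c, f}
  B1: | IN={a, b, c, f} | OUT={c, f}
  B2: | IN={c, f} | OUT={b, c, d, e, f}
  B3: | IN={b, c, d, e, f} | OUT={a, b, c, d, f}
  B4: | IN={} | OUT={}

Merge at B3: OUT[B3] = IN[B0] ⊔ IN[B2] ⊔ IN[B4] = {a, b, c, d, f}
Applying B3's transfer function to that OUT value gives IN[B3] (row B3 above).

Answer: {b, c, d, e, f}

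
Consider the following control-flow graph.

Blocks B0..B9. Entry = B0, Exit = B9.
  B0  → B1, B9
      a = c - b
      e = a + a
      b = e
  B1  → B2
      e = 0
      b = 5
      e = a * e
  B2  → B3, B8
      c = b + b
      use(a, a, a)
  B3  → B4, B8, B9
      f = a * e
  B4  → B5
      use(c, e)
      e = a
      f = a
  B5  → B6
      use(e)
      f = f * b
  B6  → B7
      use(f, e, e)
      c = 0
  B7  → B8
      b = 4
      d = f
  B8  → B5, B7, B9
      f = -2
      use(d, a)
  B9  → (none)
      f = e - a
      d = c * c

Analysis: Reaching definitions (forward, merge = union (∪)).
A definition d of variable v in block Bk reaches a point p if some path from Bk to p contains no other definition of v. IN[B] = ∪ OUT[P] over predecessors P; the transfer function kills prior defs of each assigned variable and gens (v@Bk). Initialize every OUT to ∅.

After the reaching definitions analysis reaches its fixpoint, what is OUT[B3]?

Fixpoint table:
  B0: | IN={} | OUT={a@B0, b@B0, e@B0}
  B1: | IN={a@B0, b@B0, e@B0} | OUT={a@B0, b@B1, e@B1}
  B2: | IN={a@B0, b@B1, e@B1} | OUT={a@B0, b@B1, c@B2, e@B1}
  B3: | IN={a@B0, b@B1, c@B2, e@B1} | OUT={a@B0, b@B1, c@B2, e@B1, f@B3}
  B4: | IN={a@B0, b@B1, c@B2, e@B1, f@B3} | OUT={a@B0, b@B1, c@B2, e@B4, f@B4}
  B5: | IN={a@B0, b@B1, b@B7, c@B2, c@B6, d@B7, e@B1, e@B4, f@B4, f@B8} | OUT={a@B0, b@B1, b@B7, c@B2, c@B6, d@B7, e@B1, e@B4, f@B5}
  B6: | IN={a@B0, b@B1, b@B7, c@B2, c@B6, d@B7, e@B1, e@B4, f@B5} | OUT={a@B0, b@B1, b@B7, c@B6, d@B7, e@B1, e@B4, f@B5}
  B7: | IN={a@B0, b@B1, b@B7, c@B2, c@B6, d@B7, e@B1, e@B4, f@B5, f@B8} | OUT={a@B0, b@B7, c@B2, c@B6, d@B7, e@B1, e@B4, f@B5, f@B8}
  B8: | IN={a@B0, b@B1, b@B7, c@B2, c@B6, d@B7, e@B1, e@B4, f@B3, f@B5, f@B8} | OUT={a@B0, b@B1, b@B7, c@B2, c@B6, d@B7, e@B1, e@B4, f@B8}
  B9: | IN={a@B0, b@B0, b@B1, b@B7, c@B2, c@B6, d@B7, e@B0, e@B1, e@B4, f@B3, f@B8} | OUT={a@B0, b@B0, b@B1, b@B7, c@B2, c@B6, d@B9, e@B0, e@B1, e@B4, f@B9}

Merge at B3: IN[B3] = OUT[B2] = {a@B0, b@B1, c@B2, e@B1}
Applying B3's transfer function to that IN value gives OUT[B3] (row B3 above).

Answer: {a@B0, b@B1, c@B2, e@B1, f@B3}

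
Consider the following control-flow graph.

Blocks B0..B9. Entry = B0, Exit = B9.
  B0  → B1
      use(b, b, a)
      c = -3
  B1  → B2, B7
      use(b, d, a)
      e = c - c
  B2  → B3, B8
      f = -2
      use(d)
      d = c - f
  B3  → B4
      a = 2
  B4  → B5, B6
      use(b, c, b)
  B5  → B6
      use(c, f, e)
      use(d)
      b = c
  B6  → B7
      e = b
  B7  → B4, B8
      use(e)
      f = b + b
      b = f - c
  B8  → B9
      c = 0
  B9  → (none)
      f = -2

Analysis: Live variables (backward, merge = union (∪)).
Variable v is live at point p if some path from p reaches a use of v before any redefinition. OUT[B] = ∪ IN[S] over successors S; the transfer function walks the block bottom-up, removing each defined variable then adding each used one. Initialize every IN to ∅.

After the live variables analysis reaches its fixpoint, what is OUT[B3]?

Answer: {b, c, d, e, f}

Working:
Fixpoint table:
  B0: | IN={a, b, d} | OUT={a, b, c, d}
  B1: | IN={a, b, c, d} | OUT={b, c, d, e}
  B2: | IN={b, c, d, e} | OUT={b, c, d, e, f}
  B3: | IN={b, c, d, e, f} | OUT={b, c, d, e, f}
  B4: | IN={b, c, d, e, f} | OUT={b, c, d, e, f}
  B5: | IN={c, d, e, f} | OUT={b, c, d}
  B6: | IN={b, c, d} | OUT={b, c, d, e}
  B7: | IN={b, c, d, e} | OUT={b, c, d, e, f}
  B8: | IN={} | OUT={}
  B9: | IN={} | OUT={}

Merge at B3: OUT[B3] = IN[B4] = {b, c, d, e, f}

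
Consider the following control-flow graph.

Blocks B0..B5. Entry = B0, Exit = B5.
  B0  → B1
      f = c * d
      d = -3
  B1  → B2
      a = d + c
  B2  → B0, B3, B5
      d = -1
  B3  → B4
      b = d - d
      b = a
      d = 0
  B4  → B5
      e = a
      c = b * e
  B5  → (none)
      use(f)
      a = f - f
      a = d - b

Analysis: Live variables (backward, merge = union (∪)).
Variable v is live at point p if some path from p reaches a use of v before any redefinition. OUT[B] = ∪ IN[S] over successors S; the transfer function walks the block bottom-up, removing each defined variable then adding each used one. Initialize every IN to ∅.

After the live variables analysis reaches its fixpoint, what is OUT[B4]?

Fixpoint table:
  B0: | IN={b, c, d} | OUT={b, c, d, f}
  B1: | IN={b, c, d, f} | OUT={a, b, c, f}
  B2: | IN={a, b, c, f} | OUT={a, b, c, d, f}
  B3: | IN={a, d, f} | OUT={a, b, d, f}
  B4: | IN={a, b, d, f} | OUT={b, d, f}
  B5: | IN={b, d, f} | OUT={}

Merge at B4: OUT[B4] = IN[B5] = {b, d, f}

Answer: {b, d, f}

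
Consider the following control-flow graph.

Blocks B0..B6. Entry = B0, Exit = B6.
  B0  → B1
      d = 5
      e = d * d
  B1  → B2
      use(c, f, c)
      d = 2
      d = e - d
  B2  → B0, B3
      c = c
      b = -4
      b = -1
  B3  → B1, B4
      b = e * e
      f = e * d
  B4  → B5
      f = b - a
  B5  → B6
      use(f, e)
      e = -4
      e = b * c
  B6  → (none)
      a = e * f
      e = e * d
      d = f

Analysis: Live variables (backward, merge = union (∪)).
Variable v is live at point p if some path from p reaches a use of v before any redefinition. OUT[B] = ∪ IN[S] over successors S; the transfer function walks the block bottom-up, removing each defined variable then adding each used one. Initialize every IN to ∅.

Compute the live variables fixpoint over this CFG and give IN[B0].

Answer: {a, c, f}

Working:
Per-block solution:
  B0:  IN={a, c, f}  OUT={a, c, e, f}
  B1:  IN={a, c, e, f}  OUT={a, c, d, e, f}
  B2:  IN={a, c, d, e, f}  OUT={a, c, d, e, f}
  B3:  IN={a, c, d, e}  OUT={a, b, c, d, e, f}
  B4:  IN={a, b, c, d, e}  OUT={b, c, d, e, f}
  B5:  IN={b, c, d, e, f}  OUT={d, e, f}
  B6:  IN={d, e, f}  OUT={}

Merge at B0: OUT[B0] = IN[B1] = {a, c, e, f}
Applying B0's transfer function to that OUT value gives IN[B0] (row B0 above).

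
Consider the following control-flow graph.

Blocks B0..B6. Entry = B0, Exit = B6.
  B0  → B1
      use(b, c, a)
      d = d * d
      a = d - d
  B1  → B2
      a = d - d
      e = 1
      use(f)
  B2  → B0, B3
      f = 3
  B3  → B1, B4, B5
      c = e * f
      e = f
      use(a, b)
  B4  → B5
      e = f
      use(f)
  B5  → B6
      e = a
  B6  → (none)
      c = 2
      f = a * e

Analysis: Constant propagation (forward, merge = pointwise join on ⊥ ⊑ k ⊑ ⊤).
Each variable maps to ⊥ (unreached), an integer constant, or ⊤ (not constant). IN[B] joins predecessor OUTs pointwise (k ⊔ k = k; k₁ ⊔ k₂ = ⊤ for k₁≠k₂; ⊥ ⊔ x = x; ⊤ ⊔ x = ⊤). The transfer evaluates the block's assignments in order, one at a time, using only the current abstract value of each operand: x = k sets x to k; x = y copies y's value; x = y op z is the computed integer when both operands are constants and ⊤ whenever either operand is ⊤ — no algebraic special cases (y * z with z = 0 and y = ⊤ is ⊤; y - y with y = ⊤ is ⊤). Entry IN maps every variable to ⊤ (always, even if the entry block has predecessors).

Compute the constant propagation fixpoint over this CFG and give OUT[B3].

Answer: {a: ⊤, b: ⊤, c: 3, d: ⊤, e: 3, f: 3}

Working:
Converged values:
  B0:   IN=(all ⊤)   OUT=(all ⊤)
  B1:   IN=(all ⊤)   OUT={e:1; rest ⊤}
  B2:   IN={e:1; rest ⊤}   OUT={e:1, f:3; rest ⊤}
  B3:   IN={e:1, f:3; rest ⊤}   OUT={c:3, e:3, f:3; rest ⊤}
  B4:   IN={c:3, e:3, f:3; rest ⊤}   OUT={c:3, e:3, f:3; rest ⊤}
  B5:   IN={c:3, e:3, f:3; rest ⊤}   OUT={c:3, f:3; rest ⊤}
  B6:   IN={c:3, f:3; rest ⊤}   OUT={c:2; rest ⊤}

Merge at B3: IN[B3] = OUT[B2] = {a: ⊤, b: ⊤, c: ⊤, d: ⊤, e: 1, f: 3}
Applying B3's transfer function to that IN value gives OUT[B3] (row B3 above).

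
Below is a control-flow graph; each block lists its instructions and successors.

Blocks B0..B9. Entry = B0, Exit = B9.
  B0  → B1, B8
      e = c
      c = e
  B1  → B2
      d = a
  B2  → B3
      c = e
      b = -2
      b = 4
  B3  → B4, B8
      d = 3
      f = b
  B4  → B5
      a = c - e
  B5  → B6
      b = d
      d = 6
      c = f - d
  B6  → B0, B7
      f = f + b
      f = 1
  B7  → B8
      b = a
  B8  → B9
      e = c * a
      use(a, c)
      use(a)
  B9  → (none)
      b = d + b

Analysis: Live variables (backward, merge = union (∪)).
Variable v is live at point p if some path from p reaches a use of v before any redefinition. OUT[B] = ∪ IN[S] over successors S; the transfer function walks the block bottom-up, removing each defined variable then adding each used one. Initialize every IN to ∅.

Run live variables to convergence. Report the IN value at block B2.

Fixpoint table:
  B0:  IN={a, b, c, d}  OUT={a, b, c, d, e}
  B1:  IN={a, e}  OUT={a, e}
  B2:  IN={a, e}  OUT={a, b, c, e}
  B3:  IN={a, b, c, e}  OUT={a, b, c, d, e, f}
  B4:  IN={c, d, e, f}  OUT={a, d, f}
  B5:  IN={a, d, f}  OUT={a, b, c, d, f}
  B6:  IN={a, b, c, d, f}  OUT={a, b, c, d}
  B7:  IN={a, c, d}  OUT={a, b, c, d}
  B8:  IN={a, b, c, d}  OUT={b, d}
  B9:  IN={b, d}  OUT={}

Merge at B2: OUT[B2] = IN[B3] = {a, b, c, e}
Applying B2's transfer function to that OUT value gives IN[B2] (row B2 above).

Answer: {a, e}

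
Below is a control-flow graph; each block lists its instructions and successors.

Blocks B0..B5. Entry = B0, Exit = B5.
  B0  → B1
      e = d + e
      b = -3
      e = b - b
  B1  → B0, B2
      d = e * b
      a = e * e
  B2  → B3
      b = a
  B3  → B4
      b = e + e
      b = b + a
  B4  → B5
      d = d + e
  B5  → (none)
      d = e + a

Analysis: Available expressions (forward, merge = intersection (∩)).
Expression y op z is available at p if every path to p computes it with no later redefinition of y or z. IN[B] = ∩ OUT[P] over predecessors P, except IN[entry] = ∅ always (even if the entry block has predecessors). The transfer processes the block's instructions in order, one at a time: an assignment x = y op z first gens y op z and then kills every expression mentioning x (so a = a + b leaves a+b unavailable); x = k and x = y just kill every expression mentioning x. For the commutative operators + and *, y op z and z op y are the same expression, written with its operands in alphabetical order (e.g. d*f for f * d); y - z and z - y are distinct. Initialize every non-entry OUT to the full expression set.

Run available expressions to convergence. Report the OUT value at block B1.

Answer: {b*e, b-b, e*e}

Derivation:
Converged values:
  B0: | IN={} | OUT={b-b}
  B1: | IN={b-b} | OUT={b*e, b-b, e*e}
  B2: | IN={b*e, b-b, e*e} | OUT={e*e}
  B3: | IN={e*e} | OUT={e*e, e+e}
  B4: | IN={e*e, e+e} | OUT={e*e, e+e}
  B5: | IN={e*e, e+e} | OUT={a+e, e*e, e+e}

Merge at B1: IN[B1] = OUT[B0] = {b-b}
Applying B1's transfer function to that IN value gives OUT[B1] (row B1 above).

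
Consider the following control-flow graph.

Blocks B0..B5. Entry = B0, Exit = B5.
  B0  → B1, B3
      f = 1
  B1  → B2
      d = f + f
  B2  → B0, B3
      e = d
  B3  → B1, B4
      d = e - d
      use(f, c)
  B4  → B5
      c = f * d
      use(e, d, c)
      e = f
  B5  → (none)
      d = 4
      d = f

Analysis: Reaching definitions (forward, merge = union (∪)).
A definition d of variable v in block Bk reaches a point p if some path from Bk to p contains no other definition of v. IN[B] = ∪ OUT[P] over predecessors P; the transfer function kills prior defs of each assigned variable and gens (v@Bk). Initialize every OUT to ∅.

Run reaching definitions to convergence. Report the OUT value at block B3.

Per-block solution:
  B0:   IN={d@B1, e@B2, f@B0}   OUT={d@B1, e@B2, f@B0}
  B1:   IN={d@B1, d@B3, e@B2, f@B0}   OUT={d@B1, e@B2, f@B0}
  B2:   IN={d@B1, e@B2, f@B0}   OUT={d@B1, e@B2, f@B0}
  B3:   IN={d@B1, e@B2, f@B0}   OUT={d@B3, e@B2, f@B0}
  B4:   IN={d@B3, e@B2, f@B0}   OUT={c@B4, d@B3, e@B4, f@B0}
  B5:   IN={c@B4, d@B3, e@B4, f@B0}   OUT={c@B4, d@B5, e@B4, f@B0}

Merge at B3: IN[B3] = OUT[B0] ⊔ OUT[B2] = {d@B1, e@B2, f@B0}
Applying B3's transfer function to that IN value gives OUT[B3] (row B3 above).

Answer: {d@B3, e@B2, f@B0}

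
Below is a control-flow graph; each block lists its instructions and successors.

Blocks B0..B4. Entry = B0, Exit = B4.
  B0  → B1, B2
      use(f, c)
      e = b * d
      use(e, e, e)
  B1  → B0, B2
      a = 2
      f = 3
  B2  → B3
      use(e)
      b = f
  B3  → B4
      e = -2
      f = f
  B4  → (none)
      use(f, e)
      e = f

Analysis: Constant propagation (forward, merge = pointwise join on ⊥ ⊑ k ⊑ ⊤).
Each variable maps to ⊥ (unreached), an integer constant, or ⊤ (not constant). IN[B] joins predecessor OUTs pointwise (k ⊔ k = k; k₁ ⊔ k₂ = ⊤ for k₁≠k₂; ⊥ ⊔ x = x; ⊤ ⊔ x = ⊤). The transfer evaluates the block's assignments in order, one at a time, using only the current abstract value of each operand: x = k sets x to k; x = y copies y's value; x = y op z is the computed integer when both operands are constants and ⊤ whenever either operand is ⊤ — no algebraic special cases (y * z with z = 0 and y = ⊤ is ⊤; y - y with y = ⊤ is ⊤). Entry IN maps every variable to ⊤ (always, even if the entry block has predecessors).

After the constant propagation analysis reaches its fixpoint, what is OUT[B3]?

Answer: {a: ⊤, b: ⊤, c: ⊤, d: ⊤, e: -2, f: ⊤}

Working:
Fixpoint table:
  B0:  IN=(all ⊤)  OUT=(all ⊤)
  B1:  IN=(all ⊤)  OUT={a:2, f:3; rest ⊤}
  B2:  IN=(all ⊤)  OUT=(all ⊤)
  B3:  IN=(all ⊤)  OUT={e:-2; rest ⊤}
  B4:  IN={e:-2; rest ⊤}  OUT=(all ⊤)

Merge at B3: IN[B3] = OUT[B2] = {a: ⊤, b: ⊤, c: ⊤, d: ⊤, e: ⊤, f: ⊤}
Applying B3's transfer function to that IN value gives OUT[B3] (row B3 above).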